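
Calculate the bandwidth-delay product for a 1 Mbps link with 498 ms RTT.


BDP = bandwidth * RTT
= 1 Mbps * 498 ms
= 1 * 1e6 * 498 / 1000 bits
= 498000 bits
= 62250 bytes
= 60.791 KB
BDP = 498000 bits (62250 bytes)


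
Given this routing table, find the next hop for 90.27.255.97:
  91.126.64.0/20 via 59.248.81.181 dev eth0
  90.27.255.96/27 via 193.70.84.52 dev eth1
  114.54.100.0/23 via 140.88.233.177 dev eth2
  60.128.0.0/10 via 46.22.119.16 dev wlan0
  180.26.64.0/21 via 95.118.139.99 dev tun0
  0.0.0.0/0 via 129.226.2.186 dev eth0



Longest prefix match for 90.27.255.97:
  /20 91.126.64.0: no
  /27 90.27.255.96: MATCH
  /23 114.54.100.0: no
  /10 60.128.0.0: no
  /21 180.26.64.0: no
  /0 0.0.0.0: MATCH
Selected: next-hop 193.70.84.52 via eth1 (matched /27)


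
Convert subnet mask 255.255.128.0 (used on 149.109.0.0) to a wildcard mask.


Subnet mask: 255.255.128.0
Wildcard = 255.255.255.255 - subnet mask
255 - 255 = 0
255 - 255 = 0
255 - 128 = 127
255 - 0 = 255
Wildcard: 0.0.127.255


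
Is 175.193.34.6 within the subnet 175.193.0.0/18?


Subnet network: 175.193.0.0
Test IP AND mask: 175.193.0.0
Yes, 175.193.34.6 is in 175.193.0.0/18


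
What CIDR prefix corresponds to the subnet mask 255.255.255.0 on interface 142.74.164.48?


Binary: 11111111.11111111.11111111.00000000
Count leading 1s
Prefix: /24


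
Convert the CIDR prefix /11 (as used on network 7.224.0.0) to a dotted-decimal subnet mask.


/11 means 11 network bits, 21 host bits
Binary: 11111111111000000000000000000000
Mask: 255.224.0.0


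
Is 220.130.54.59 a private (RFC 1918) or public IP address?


RFC 1918 private ranges:
  10.0.0.0/8 (10.0.0.0 - 10.255.255.255)
  172.16.0.0/12 (172.16.0.0 - 172.31.255.255)
  192.168.0.0/16 (192.168.0.0 - 192.168.255.255)
Public (not in any RFC 1918 range)


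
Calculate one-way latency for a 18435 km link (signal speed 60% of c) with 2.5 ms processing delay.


Speed = 0.6 * 3e5 km/s = 180000 km/s
Propagation delay = 18435 / 180000 = 0.1024 s = 102.4167 ms
Processing delay = 2.5 ms
Total one-way latency = 104.9167 ms


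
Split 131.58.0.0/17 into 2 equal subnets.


New prefix = 17 + 1 = 18
Each subnet has 16384 addresses
  131.58.0.0/18
  131.58.64.0/18
Subnets: 131.58.0.0/18, 131.58.64.0/18


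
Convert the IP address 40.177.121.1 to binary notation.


40 = 00101000
177 = 10110001
121 = 01111001
1 = 00000001
Binary: 00101000.10110001.01111001.00000001


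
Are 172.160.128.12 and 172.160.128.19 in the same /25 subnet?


Mask: 255.255.255.128
172.160.128.12 AND mask = 172.160.128.0
172.160.128.19 AND mask = 172.160.128.0
Yes, same subnet (172.160.128.0)


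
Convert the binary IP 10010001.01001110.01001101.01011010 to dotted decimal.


10010001 = 145
01001110 = 78
01001101 = 77
01011010 = 90
IP: 145.78.77.90


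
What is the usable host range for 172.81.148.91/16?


Network: 172.81.0.0
Broadcast: 172.81.255.255
First usable = network + 1
Last usable = broadcast - 1
Range: 172.81.0.1 to 172.81.255.254


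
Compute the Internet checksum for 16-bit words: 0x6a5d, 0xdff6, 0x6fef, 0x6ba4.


Sum all words (with carry folding):
+ 0x6a5d = 0x6a5d
+ 0xdff6 = 0x4a54
+ 0x6fef = 0xba43
+ 0x6ba4 = 0x25e8
One's complement: ~0x25e8
Checksum = 0xda17


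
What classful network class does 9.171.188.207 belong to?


First octet: 9
Binary: 00001001
0xxxxxxx -> Class A (1-126)
Class A, default mask 255.0.0.0 (/8)


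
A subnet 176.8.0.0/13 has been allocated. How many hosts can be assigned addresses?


Host bits = 32 - 13 = 19
Total addresses = 2^19 = 524288
Usable = total - 2 (network and broadcast)
Usable hosts: 524286


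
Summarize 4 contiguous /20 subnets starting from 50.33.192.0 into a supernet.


Original prefix: /20
Number of subnets: 4 = 2^2
New prefix = 20 - 2 = 18
Supernet: 50.33.192.0/18


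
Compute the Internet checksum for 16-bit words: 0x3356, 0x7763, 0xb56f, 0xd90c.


Sum all words (with carry folding):
+ 0x3356 = 0x3356
+ 0x7763 = 0xaab9
+ 0xb56f = 0x6029
+ 0xd90c = 0x3936
One's complement: ~0x3936
Checksum = 0xc6c9


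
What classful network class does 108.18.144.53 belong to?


First octet: 108
Binary: 01101100
0xxxxxxx -> Class A (1-126)
Class A, default mask 255.0.0.0 (/8)


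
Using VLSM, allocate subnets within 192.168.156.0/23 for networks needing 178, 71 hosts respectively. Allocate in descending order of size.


178 hosts -> /24 (254 usable): 192.168.156.0/24
71 hosts -> /25 (126 usable): 192.168.157.0/25
Allocation: 192.168.156.0/24 (178 hosts, 254 usable); 192.168.157.0/25 (71 hosts, 126 usable)


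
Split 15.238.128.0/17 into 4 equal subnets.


New prefix = 17 + 2 = 19
Each subnet has 8192 addresses
  15.238.128.0/19
  15.238.160.0/19
  15.238.192.0/19
  15.238.224.0/19
Subnets: 15.238.128.0/19, 15.238.160.0/19, 15.238.192.0/19, 15.238.224.0/19


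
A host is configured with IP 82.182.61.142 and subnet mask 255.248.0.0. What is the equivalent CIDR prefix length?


Binary: 11111111.11111000.00000000.00000000
Count leading 1s
Prefix: /13


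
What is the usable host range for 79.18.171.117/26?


Network: 79.18.171.64
Broadcast: 79.18.171.127
First usable = network + 1
Last usable = broadcast - 1
Range: 79.18.171.65 to 79.18.171.126


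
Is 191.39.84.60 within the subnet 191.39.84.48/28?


Subnet network: 191.39.84.48
Test IP AND mask: 191.39.84.48
Yes, 191.39.84.60 is in 191.39.84.48/28


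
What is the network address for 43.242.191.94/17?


IP:   00101011.11110010.10111111.01011110
Mask: 11111111.11111111.10000000.00000000
AND operation:
Net:  00101011.11110010.10000000.00000000
Network: 43.242.128.0/17


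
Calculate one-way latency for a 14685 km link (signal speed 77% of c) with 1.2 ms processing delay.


Speed = 0.77 * 3e5 km/s = 231000 km/s
Propagation delay = 14685 / 231000 = 0.0636 s = 63.5714 ms
Processing delay = 1.2 ms
Total one-way latency = 64.7714 ms


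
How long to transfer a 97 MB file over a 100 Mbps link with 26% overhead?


Effective throughput = 100 * (1 - 26/100) = 74 Mbps
File size in Mb = 97 * 8 = 776 Mb
Time = 776 / 74
Time = 10.4865 seconds


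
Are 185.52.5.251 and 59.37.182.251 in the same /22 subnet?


Mask: 255.255.252.0
185.52.5.251 AND mask = 185.52.4.0
59.37.182.251 AND mask = 59.37.180.0
No, different subnets (185.52.4.0 vs 59.37.180.0)


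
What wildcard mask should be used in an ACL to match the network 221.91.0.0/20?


Subnet mask: 255.255.240.0
Wildcard = 255.255.255.255 - subnet mask
255 - 255 = 0
255 - 255 = 0
255 - 240 = 15
255 - 0 = 255
Wildcard: 0.0.15.255


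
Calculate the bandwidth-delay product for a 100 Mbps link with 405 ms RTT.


BDP = bandwidth * RTT
= 100 Mbps * 405 ms
= 100 * 1e6 * 405 / 1000 bits
= 40500000 bits
= 5062500 bytes
= 4943.8477 KB
BDP = 40500000 bits (5062500 bytes)


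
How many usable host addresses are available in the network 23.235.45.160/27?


Host bits = 32 - 27 = 5
Total addresses = 2^5 = 32
Usable = total - 2 (network and broadcast)
Usable hosts: 30


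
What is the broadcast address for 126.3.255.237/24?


Network: 126.3.255.0/24
Host bits = 8
Set all host bits to 1:
Broadcast: 126.3.255.255


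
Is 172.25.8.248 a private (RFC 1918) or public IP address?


RFC 1918 private ranges:
  10.0.0.0/8 (10.0.0.0 - 10.255.255.255)
  172.16.0.0/12 (172.16.0.0 - 172.31.255.255)
  192.168.0.0/16 (192.168.0.0 - 192.168.255.255)
Private (in 172.16.0.0/12)


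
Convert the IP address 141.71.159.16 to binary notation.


141 = 10001101
71 = 01000111
159 = 10011111
16 = 00010000
Binary: 10001101.01000111.10011111.00010000


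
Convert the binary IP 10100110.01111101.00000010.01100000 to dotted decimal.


10100110 = 166
01111101 = 125
00000010 = 2
01100000 = 96
IP: 166.125.2.96


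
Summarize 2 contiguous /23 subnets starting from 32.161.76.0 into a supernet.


Original prefix: /23
Number of subnets: 2 = 2^1
New prefix = 23 - 1 = 22
Supernet: 32.161.76.0/22


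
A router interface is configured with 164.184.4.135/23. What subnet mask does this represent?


/23 means 23 network bits, 9 host bits
Binary: 11111111111111111111111000000000
Mask: 255.255.254.0


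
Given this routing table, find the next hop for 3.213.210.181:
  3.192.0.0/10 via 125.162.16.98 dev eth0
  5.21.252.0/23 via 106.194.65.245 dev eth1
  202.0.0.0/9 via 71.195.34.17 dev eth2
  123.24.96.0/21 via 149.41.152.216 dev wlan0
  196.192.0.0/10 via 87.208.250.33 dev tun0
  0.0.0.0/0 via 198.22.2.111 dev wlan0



Longest prefix match for 3.213.210.181:
  /10 3.192.0.0: MATCH
  /23 5.21.252.0: no
  /9 202.0.0.0: no
  /21 123.24.96.0: no
  /10 196.192.0.0: no
  /0 0.0.0.0: MATCH
Selected: next-hop 125.162.16.98 via eth0 (matched /10)


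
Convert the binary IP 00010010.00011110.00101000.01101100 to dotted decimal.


00010010 = 18
00011110 = 30
00101000 = 40
01101100 = 108
IP: 18.30.40.108


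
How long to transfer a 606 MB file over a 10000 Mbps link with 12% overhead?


Effective throughput = 10000 * (1 - 12/100) = 8800 Mbps
File size in Mb = 606 * 8 = 4848 Mb
Time = 4848 / 8800
Time = 0.5509 seconds


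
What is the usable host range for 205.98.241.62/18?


Network: 205.98.192.0
Broadcast: 205.98.255.255
First usable = network + 1
Last usable = broadcast - 1
Range: 205.98.192.1 to 205.98.255.254


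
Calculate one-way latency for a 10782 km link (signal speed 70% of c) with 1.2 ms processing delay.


Speed = 0.7 * 3e5 km/s = 210000 km/s
Propagation delay = 10782 / 210000 = 0.0513 s = 51.3429 ms
Processing delay = 1.2 ms
Total one-way latency = 52.5429 ms


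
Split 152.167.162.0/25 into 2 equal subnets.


New prefix = 25 + 1 = 26
Each subnet has 64 addresses
  152.167.162.0/26
  152.167.162.64/26
Subnets: 152.167.162.0/26, 152.167.162.64/26


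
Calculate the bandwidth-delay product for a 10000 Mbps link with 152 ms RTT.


BDP = bandwidth * RTT
= 10000 Mbps * 152 ms
= 10000 * 1e6 * 152 / 1000 bits
= 1520000000 bits
= 190000000 bytes
= 185546.875 KB
BDP = 1520000000 bits (190000000 bytes)


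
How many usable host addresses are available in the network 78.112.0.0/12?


Host bits = 32 - 12 = 20
Total addresses = 2^20 = 1048576
Usable = total - 2 (network and broadcast)
Usable hosts: 1048574


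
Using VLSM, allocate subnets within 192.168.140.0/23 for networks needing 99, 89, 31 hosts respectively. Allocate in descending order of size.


99 hosts -> /25 (126 usable): 192.168.140.0/25
89 hosts -> /25 (126 usable): 192.168.140.128/25
31 hosts -> /26 (62 usable): 192.168.141.0/26
Allocation: 192.168.140.0/25 (99 hosts, 126 usable); 192.168.140.128/25 (89 hosts, 126 usable); 192.168.141.0/26 (31 hosts, 62 usable)


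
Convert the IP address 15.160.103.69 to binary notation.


15 = 00001111
160 = 10100000
103 = 01100111
69 = 01000101
Binary: 00001111.10100000.01100111.01000101


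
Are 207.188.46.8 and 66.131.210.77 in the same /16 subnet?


Mask: 255.255.0.0
207.188.46.8 AND mask = 207.188.0.0
66.131.210.77 AND mask = 66.131.0.0
No, different subnets (207.188.0.0 vs 66.131.0.0)


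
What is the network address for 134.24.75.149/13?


IP:   10000110.00011000.01001011.10010101
Mask: 11111111.11111000.00000000.00000000
AND operation:
Net:  10000110.00011000.00000000.00000000
Network: 134.24.0.0/13


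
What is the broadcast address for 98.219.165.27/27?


Network: 98.219.165.0/27
Host bits = 5
Set all host bits to 1:
Broadcast: 98.219.165.31


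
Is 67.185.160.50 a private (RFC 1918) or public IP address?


RFC 1918 private ranges:
  10.0.0.0/8 (10.0.0.0 - 10.255.255.255)
  172.16.0.0/12 (172.16.0.0 - 172.31.255.255)
  192.168.0.0/16 (192.168.0.0 - 192.168.255.255)
Public (not in any RFC 1918 range)


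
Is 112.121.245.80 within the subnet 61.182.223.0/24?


Subnet network: 61.182.223.0
Test IP AND mask: 112.121.245.0
No, 112.121.245.80 is not in 61.182.223.0/24


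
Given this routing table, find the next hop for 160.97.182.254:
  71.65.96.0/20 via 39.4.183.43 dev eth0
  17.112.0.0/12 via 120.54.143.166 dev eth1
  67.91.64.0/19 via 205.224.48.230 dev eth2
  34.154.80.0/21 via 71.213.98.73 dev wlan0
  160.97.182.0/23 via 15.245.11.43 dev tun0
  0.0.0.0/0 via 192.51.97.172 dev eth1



Longest prefix match for 160.97.182.254:
  /20 71.65.96.0: no
  /12 17.112.0.0: no
  /19 67.91.64.0: no
  /21 34.154.80.0: no
  /23 160.97.182.0: MATCH
  /0 0.0.0.0: MATCH
Selected: next-hop 15.245.11.43 via tun0 (matched /23)


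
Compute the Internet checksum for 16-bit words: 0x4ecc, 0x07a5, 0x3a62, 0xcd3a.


Sum all words (with carry folding):
+ 0x4ecc = 0x4ecc
+ 0x07a5 = 0x5671
+ 0x3a62 = 0x90d3
+ 0xcd3a = 0x5e0e
One's complement: ~0x5e0e
Checksum = 0xa1f1


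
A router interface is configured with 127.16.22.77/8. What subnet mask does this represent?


/8 means 8 network bits, 24 host bits
Binary: 11111111000000000000000000000000
Mask: 255.0.0.0


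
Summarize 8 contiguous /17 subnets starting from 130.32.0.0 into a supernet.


Original prefix: /17
Number of subnets: 8 = 2^3
New prefix = 17 - 3 = 14
Supernet: 130.32.0.0/14


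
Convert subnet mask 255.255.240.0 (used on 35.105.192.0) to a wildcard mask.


Subnet mask: 255.255.240.0
Wildcard = 255.255.255.255 - subnet mask
255 - 255 = 0
255 - 255 = 0
255 - 240 = 15
255 - 0 = 255
Wildcard: 0.0.15.255


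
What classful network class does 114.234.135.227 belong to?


First octet: 114
Binary: 01110010
0xxxxxxx -> Class A (1-126)
Class A, default mask 255.0.0.0 (/8)


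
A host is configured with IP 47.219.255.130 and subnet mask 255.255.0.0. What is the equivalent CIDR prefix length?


Binary: 11111111.11111111.00000000.00000000
Count leading 1s
Prefix: /16


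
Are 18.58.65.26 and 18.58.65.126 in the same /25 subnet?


Mask: 255.255.255.128
18.58.65.26 AND mask = 18.58.65.0
18.58.65.126 AND mask = 18.58.65.0
Yes, same subnet (18.58.65.0)


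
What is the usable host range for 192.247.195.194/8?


Network: 192.0.0.0
Broadcast: 192.255.255.255
First usable = network + 1
Last usable = broadcast - 1
Range: 192.0.0.1 to 192.255.255.254


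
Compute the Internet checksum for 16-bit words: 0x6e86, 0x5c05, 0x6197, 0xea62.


Sum all words (with carry folding):
+ 0x6e86 = 0x6e86
+ 0x5c05 = 0xca8b
+ 0x6197 = 0x2c23
+ 0xea62 = 0x1686
One's complement: ~0x1686
Checksum = 0xe979


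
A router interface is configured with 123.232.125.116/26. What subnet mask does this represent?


/26 means 26 network bits, 6 host bits
Binary: 11111111111111111111111111000000
Mask: 255.255.255.192


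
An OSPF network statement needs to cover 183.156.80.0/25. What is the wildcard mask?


Subnet mask: 255.255.255.128
Wildcard = 255.255.255.255 - subnet mask
255 - 255 = 0
255 - 255 = 0
255 - 255 = 0
255 - 128 = 127
Wildcard: 0.0.0.127


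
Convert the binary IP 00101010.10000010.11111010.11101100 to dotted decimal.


00101010 = 42
10000010 = 130
11111010 = 250
11101100 = 236
IP: 42.130.250.236


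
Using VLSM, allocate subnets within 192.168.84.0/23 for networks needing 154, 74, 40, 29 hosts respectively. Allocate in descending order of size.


154 hosts -> /24 (254 usable): 192.168.84.0/24
74 hosts -> /25 (126 usable): 192.168.85.0/25
40 hosts -> /26 (62 usable): 192.168.85.128/26
29 hosts -> /27 (30 usable): 192.168.85.192/27
Allocation: 192.168.84.0/24 (154 hosts, 254 usable); 192.168.85.0/25 (74 hosts, 126 usable); 192.168.85.128/26 (40 hosts, 62 usable); 192.168.85.192/27 (29 hosts, 30 usable)


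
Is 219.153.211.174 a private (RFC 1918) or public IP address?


RFC 1918 private ranges:
  10.0.0.0/8 (10.0.0.0 - 10.255.255.255)
  172.16.0.0/12 (172.16.0.0 - 172.31.255.255)
  192.168.0.0/16 (192.168.0.0 - 192.168.255.255)
Public (not in any RFC 1918 range)


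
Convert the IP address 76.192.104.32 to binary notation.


76 = 01001100
192 = 11000000
104 = 01101000
32 = 00100000
Binary: 01001100.11000000.01101000.00100000


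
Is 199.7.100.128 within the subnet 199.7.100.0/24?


Subnet network: 199.7.100.0
Test IP AND mask: 199.7.100.0
Yes, 199.7.100.128 is in 199.7.100.0/24


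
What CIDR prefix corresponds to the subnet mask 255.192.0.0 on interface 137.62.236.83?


Binary: 11111111.11000000.00000000.00000000
Count leading 1s
Prefix: /10


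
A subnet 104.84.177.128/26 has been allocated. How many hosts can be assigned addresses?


Host bits = 32 - 26 = 6
Total addresses = 2^6 = 64
Usable = total - 2 (network and broadcast)
Usable hosts: 62


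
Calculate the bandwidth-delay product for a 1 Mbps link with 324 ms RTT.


BDP = bandwidth * RTT
= 1 Mbps * 324 ms
= 1 * 1e6 * 324 / 1000 bits
= 324000 bits
= 40500 bytes
= 39.5508 KB
BDP = 324000 bits (40500 bytes)


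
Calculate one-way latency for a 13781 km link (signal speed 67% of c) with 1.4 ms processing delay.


Speed = 0.67 * 3e5 km/s = 201000 km/s
Propagation delay = 13781 / 201000 = 0.0686 s = 68.5622 ms
Processing delay = 1.4 ms
Total one-way latency = 69.9622 ms


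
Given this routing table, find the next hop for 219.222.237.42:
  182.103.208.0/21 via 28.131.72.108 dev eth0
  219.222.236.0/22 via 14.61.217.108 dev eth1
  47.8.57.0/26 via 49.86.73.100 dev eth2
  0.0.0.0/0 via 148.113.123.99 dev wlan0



Longest prefix match for 219.222.237.42:
  /21 182.103.208.0: no
  /22 219.222.236.0: MATCH
  /26 47.8.57.0: no
  /0 0.0.0.0: MATCH
Selected: next-hop 14.61.217.108 via eth1 (matched /22)


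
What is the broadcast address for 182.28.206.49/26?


Network: 182.28.206.0/26
Host bits = 6
Set all host bits to 1:
Broadcast: 182.28.206.63


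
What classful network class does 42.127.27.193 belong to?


First octet: 42
Binary: 00101010
0xxxxxxx -> Class A (1-126)
Class A, default mask 255.0.0.0 (/8)


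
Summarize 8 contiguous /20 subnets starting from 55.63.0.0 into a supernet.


Original prefix: /20
Number of subnets: 8 = 2^3
New prefix = 20 - 3 = 17
Supernet: 55.63.0.0/17


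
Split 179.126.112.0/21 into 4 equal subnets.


New prefix = 21 + 2 = 23
Each subnet has 512 addresses
  179.126.112.0/23
  179.126.114.0/23
  179.126.116.0/23
  179.126.118.0/23
Subnets: 179.126.112.0/23, 179.126.114.0/23, 179.126.116.0/23, 179.126.118.0/23


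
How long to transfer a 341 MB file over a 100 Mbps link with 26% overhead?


Effective throughput = 100 * (1 - 26/100) = 74 Mbps
File size in Mb = 341 * 8 = 2728 Mb
Time = 2728 / 74
Time = 36.8649 seconds


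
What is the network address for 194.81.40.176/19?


IP:   11000010.01010001.00101000.10110000
Mask: 11111111.11111111.11100000.00000000
AND operation:
Net:  11000010.01010001.00100000.00000000
Network: 194.81.32.0/19


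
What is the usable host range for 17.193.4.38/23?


Network: 17.193.4.0
Broadcast: 17.193.5.255
First usable = network + 1
Last usable = broadcast - 1
Range: 17.193.4.1 to 17.193.5.254


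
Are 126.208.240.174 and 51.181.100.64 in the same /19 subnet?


Mask: 255.255.224.0
126.208.240.174 AND mask = 126.208.224.0
51.181.100.64 AND mask = 51.181.96.0
No, different subnets (126.208.224.0 vs 51.181.96.0)


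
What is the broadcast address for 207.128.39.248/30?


Network: 207.128.39.248/30
Host bits = 2
Set all host bits to 1:
Broadcast: 207.128.39.251


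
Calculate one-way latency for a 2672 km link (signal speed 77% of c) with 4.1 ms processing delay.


Speed = 0.77 * 3e5 km/s = 231000 km/s
Propagation delay = 2672 / 231000 = 0.0116 s = 11.5671 ms
Processing delay = 4.1 ms
Total one-way latency = 15.6671 ms


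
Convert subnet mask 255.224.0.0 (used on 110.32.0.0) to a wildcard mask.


Subnet mask: 255.224.0.0
Wildcard = 255.255.255.255 - subnet mask
255 - 255 = 0
255 - 224 = 31
255 - 0 = 255
255 - 0 = 255
Wildcard: 0.31.255.255


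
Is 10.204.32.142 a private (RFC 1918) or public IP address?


RFC 1918 private ranges:
  10.0.0.0/8 (10.0.0.0 - 10.255.255.255)
  172.16.0.0/12 (172.16.0.0 - 172.31.255.255)
  192.168.0.0/16 (192.168.0.0 - 192.168.255.255)
Private (in 10.0.0.0/8)


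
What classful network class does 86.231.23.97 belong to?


First octet: 86
Binary: 01010110
0xxxxxxx -> Class A (1-126)
Class A, default mask 255.0.0.0 (/8)


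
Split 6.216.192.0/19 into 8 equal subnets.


New prefix = 19 + 3 = 22
Each subnet has 1024 addresses
  6.216.192.0/22
  6.216.196.0/22
  6.216.200.0/22
  6.216.204.0/22
  6.216.208.0/22
  6.216.212.0/22
  6.216.216.0/22
  6.216.220.0/22
Subnets: 6.216.192.0/22, 6.216.196.0/22, 6.216.200.0/22, 6.216.204.0/22, 6.216.208.0/22, 6.216.212.0/22, 6.216.216.0/22, 6.216.220.0/22


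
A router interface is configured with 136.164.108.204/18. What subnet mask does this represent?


/18 means 18 network bits, 14 host bits
Binary: 11111111111111111100000000000000
Mask: 255.255.192.0


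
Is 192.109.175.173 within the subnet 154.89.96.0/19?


Subnet network: 154.89.96.0
Test IP AND mask: 192.109.160.0
No, 192.109.175.173 is not in 154.89.96.0/19


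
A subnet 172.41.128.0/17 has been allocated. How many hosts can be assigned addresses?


Host bits = 32 - 17 = 15
Total addresses = 2^15 = 32768
Usable = total - 2 (network and broadcast)
Usable hosts: 32766


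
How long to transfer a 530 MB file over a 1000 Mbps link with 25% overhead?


Effective throughput = 1000 * (1 - 25/100) = 750 Mbps
File size in Mb = 530 * 8 = 4240 Mb
Time = 4240 / 750
Time = 5.6533 seconds


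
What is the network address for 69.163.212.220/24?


IP:   01000101.10100011.11010100.11011100
Mask: 11111111.11111111.11111111.00000000
AND operation:
Net:  01000101.10100011.11010100.00000000
Network: 69.163.212.0/24


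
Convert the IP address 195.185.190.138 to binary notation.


195 = 11000011
185 = 10111001
190 = 10111110
138 = 10001010
Binary: 11000011.10111001.10111110.10001010


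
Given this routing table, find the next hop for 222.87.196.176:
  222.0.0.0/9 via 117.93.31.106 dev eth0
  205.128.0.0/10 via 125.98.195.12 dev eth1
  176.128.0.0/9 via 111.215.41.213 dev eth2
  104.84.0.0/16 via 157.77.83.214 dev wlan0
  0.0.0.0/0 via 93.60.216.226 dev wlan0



Longest prefix match for 222.87.196.176:
  /9 222.0.0.0: MATCH
  /10 205.128.0.0: no
  /9 176.128.0.0: no
  /16 104.84.0.0: no
  /0 0.0.0.0: MATCH
Selected: next-hop 117.93.31.106 via eth0 (matched /9)


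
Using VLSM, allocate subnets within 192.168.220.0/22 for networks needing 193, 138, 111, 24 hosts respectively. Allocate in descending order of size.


193 hosts -> /24 (254 usable): 192.168.220.0/24
138 hosts -> /24 (254 usable): 192.168.221.0/24
111 hosts -> /25 (126 usable): 192.168.222.0/25
24 hosts -> /27 (30 usable): 192.168.222.128/27
Allocation: 192.168.220.0/24 (193 hosts, 254 usable); 192.168.221.0/24 (138 hosts, 254 usable); 192.168.222.0/25 (111 hosts, 126 usable); 192.168.222.128/27 (24 hosts, 30 usable)


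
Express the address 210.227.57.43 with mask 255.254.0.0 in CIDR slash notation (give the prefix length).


Binary: 11111111.11111110.00000000.00000000
Count leading 1s
Prefix: /15


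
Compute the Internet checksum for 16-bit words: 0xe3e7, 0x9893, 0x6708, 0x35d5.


Sum all words (with carry folding):
+ 0xe3e7 = 0xe3e7
+ 0x9893 = 0x7c7b
+ 0x6708 = 0xe383
+ 0x35d5 = 0x1959
One's complement: ~0x1959
Checksum = 0xe6a6


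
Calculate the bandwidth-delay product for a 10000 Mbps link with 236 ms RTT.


BDP = bandwidth * RTT
= 10000 Mbps * 236 ms
= 10000 * 1e6 * 236 / 1000 bits
= 2360000000 bits
= 295000000 bytes
= 288085.9375 KB
BDP = 2360000000 bits (295000000 bytes)


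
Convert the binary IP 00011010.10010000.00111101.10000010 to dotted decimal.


00011010 = 26
10010000 = 144
00111101 = 61
10000010 = 130
IP: 26.144.61.130


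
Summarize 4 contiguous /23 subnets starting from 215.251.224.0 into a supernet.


Original prefix: /23
Number of subnets: 4 = 2^2
New prefix = 23 - 2 = 21
Supernet: 215.251.224.0/21


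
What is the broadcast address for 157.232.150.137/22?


Network: 157.232.148.0/22
Host bits = 10
Set all host bits to 1:
Broadcast: 157.232.151.255


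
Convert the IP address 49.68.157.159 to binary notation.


49 = 00110001
68 = 01000100
157 = 10011101
159 = 10011111
Binary: 00110001.01000100.10011101.10011111


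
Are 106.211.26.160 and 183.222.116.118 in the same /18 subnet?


Mask: 255.255.192.0
106.211.26.160 AND mask = 106.211.0.0
183.222.116.118 AND mask = 183.222.64.0
No, different subnets (106.211.0.0 vs 183.222.64.0)


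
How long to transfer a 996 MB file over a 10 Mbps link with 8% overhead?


Effective throughput = 10 * (1 - 8/100) = 9.2 Mbps
File size in Mb = 996 * 8 = 7968 Mb
Time = 7968 / 9.2
Time = 866.087 seconds


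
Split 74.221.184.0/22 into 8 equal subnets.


New prefix = 22 + 3 = 25
Each subnet has 128 addresses
  74.221.184.0/25
  74.221.184.128/25
  74.221.185.0/25
  74.221.185.128/25
  74.221.186.0/25
  74.221.186.128/25
  74.221.187.0/25
  74.221.187.128/25
Subnets: 74.221.184.0/25, 74.221.184.128/25, 74.221.185.0/25, 74.221.185.128/25, 74.221.186.0/25, 74.221.186.128/25, 74.221.187.0/25, 74.221.187.128/25


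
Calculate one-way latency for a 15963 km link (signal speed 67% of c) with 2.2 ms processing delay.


Speed = 0.67 * 3e5 km/s = 201000 km/s
Propagation delay = 15963 / 201000 = 0.0794 s = 79.4179 ms
Processing delay = 2.2 ms
Total one-way latency = 81.6179 ms


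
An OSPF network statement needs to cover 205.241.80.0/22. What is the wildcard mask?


Subnet mask: 255.255.252.0
Wildcard = 255.255.255.255 - subnet mask
255 - 255 = 0
255 - 255 = 0
255 - 252 = 3
255 - 0 = 255
Wildcard: 0.0.3.255


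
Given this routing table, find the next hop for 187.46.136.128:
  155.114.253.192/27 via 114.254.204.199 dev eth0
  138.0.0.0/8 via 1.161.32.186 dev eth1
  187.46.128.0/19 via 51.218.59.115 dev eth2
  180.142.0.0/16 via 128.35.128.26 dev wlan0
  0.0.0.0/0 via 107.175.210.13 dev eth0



Longest prefix match for 187.46.136.128:
  /27 155.114.253.192: no
  /8 138.0.0.0: no
  /19 187.46.128.0: MATCH
  /16 180.142.0.0: no
  /0 0.0.0.0: MATCH
Selected: next-hop 51.218.59.115 via eth2 (matched /19)


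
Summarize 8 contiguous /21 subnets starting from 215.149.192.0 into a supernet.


Original prefix: /21
Number of subnets: 8 = 2^3
New prefix = 21 - 3 = 18
Supernet: 215.149.192.0/18


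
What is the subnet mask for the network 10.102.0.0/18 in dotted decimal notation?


/18 means 18 network bits, 14 host bits
Binary: 11111111111111111100000000000000
Mask: 255.255.192.0


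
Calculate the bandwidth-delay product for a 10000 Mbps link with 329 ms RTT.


BDP = bandwidth * RTT
= 10000 Mbps * 329 ms
= 10000 * 1e6 * 329 / 1000 bits
= 3290000000 bits
= 411250000 bytes
= 401611.3281 KB
BDP = 3290000000 bits (411250000 bytes)


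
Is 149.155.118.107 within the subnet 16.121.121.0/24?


Subnet network: 16.121.121.0
Test IP AND mask: 149.155.118.0
No, 149.155.118.107 is not in 16.121.121.0/24


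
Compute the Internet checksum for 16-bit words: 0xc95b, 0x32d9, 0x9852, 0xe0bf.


Sum all words (with carry folding):
+ 0xc95b = 0xc95b
+ 0x32d9 = 0xfc34
+ 0x9852 = 0x9487
+ 0xe0bf = 0x7547
One's complement: ~0x7547
Checksum = 0x8ab8


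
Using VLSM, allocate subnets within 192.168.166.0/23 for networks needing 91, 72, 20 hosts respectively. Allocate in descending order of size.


91 hosts -> /25 (126 usable): 192.168.166.0/25
72 hosts -> /25 (126 usable): 192.168.166.128/25
20 hosts -> /27 (30 usable): 192.168.167.0/27
Allocation: 192.168.166.0/25 (91 hosts, 126 usable); 192.168.166.128/25 (72 hosts, 126 usable); 192.168.167.0/27 (20 hosts, 30 usable)


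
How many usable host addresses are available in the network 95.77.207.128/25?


Host bits = 32 - 25 = 7
Total addresses = 2^7 = 128
Usable = total - 2 (network and broadcast)
Usable hosts: 126


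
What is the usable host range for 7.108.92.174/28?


Network: 7.108.92.160
Broadcast: 7.108.92.175
First usable = network + 1
Last usable = broadcast - 1
Range: 7.108.92.161 to 7.108.92.174


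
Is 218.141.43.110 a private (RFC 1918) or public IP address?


RFC 1918 private ranges:
  10.0.0.0/8 (10.0.0.0 - 10.255.255.255)
  172.16.0.0/12 (172.16.0.0 - 172.31.255.255)
  192.168.0.0/16 (192.168.0.0 - 192.168.255.255)
Public (not in any RFC 1918 range)


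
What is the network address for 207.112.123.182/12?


IP:   11001111.01110000.01111011.10110110
Mask: 11111111.11110000.00000000.00000000
AND operation:
Net:  11001111.01110000.00000000.00000000
Network: 207.112.0.0/12


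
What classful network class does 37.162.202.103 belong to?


First octet: 37
Binary: 00100101
0xxxxxxx -> Class A (1-126)
Class A, default mask 255.0.0.0 (/8)


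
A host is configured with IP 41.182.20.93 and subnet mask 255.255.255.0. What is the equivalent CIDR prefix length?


Binary: 11111111.11111111.11111111.00000000
Count leading 1s
Prefix: /24


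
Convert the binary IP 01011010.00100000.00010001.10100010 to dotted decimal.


01011010 = 90
00100000 = 32
00010001 = 17
10100010 = 162
IP: 90.32.17.162


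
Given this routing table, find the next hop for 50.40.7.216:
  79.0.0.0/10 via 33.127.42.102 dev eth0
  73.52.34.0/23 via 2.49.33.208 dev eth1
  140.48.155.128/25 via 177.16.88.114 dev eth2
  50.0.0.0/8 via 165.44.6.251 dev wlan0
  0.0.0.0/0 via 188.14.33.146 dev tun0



Longest prefix match for 50.40.7.216:
  /10 79.0.0.0: no
  /23 73.52.34.0: no
  /25 140.48.155.128: no
  /8 50.0.0.0: MATCH
  /0 0.0.0.0: MATCH
Selected: next-hop 165.44.6.251 via wlan0 (matched /8)


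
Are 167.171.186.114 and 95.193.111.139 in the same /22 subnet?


Mask: 255.255.252.0
167.171.186.114 AND mask = 167.171.184.0
95.193.111.139 AND mask = 95.193.108.0
No, different subnets (167.171.184.0 vs 95.193.108.0)


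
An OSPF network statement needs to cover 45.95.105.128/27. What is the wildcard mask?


Subnet mask: 255.255.255.224
Wildcard = 255.255.255.255 - subnet mask
255 - 255 = 0
255 - 255 = 0
255 - 255 = 0
255 - 224 = 31
Wildcard: 0.0.0.31


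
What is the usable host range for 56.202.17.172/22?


Network: 56.202.16.0
Broadcast: 56.202.19.255
First usable = network + 1
Last usable = broadcast - 1
Range: 56.202.16.1 to 56.202.19.254


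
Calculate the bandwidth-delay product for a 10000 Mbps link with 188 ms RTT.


BDP = bandwidth * RTT
= 10000 Mbps * 188 ms
= 10000 * 1e6 * 188 / 1000 bits
= 1880000000 bits
= 235000000 bytes
= 229492.1875 KB
BDP = 1880000000 bits (235000000 bytes)


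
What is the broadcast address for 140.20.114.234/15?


Network: 140.20.0.0/15
Host bits = 17
Set all host bits to 1:
Broadcast: 140.21.255.255


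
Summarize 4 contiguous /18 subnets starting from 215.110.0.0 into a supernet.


Original prefix: /18
Number of subnets: 4 = 2^2
New prefix = 18 - 2 = 16
Supernet: 215.110.0.0/16


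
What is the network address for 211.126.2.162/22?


IP:   11010011.01111110.00000010.10100010
Mask: 11111111.11111111.11111100.00000000
AND operation:
Net:  11010011.01111110.00000000.00000000
Network: 211.126.0.0/22


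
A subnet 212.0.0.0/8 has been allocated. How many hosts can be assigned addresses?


Host bits = 32 - 8 = 24
Total addresses = 2^24 = 16777216
Usable = total - 2 (network and broadcast)
Usable hosts: 16777214


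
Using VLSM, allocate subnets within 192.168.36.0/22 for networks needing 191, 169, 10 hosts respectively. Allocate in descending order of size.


191 hosts -> /24 (254 usable): 192.168.36.0/24
169 hosts -> /24 (254 usable): 192.168.37.0/24
10 hosts -> /28 (14 usable): 192.168.38.0/28
Allocation: 192.168.36.0/24 (191 hosts, 254 usable); 192.168.37.0/24 (169 hosts, 254 usable); 192.168.38.0/28 (10 hosts, 14 usable)


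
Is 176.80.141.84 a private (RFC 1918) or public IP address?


RFC 1918 private ranges:
  10.0.0.0/8 (10.0.0.0 - 10.255.255.255)
  172.16.0.0/12 (172.16.0.0 - 172.31.255.255)
  192.168.0.0/16 (192.168.0.0 - 192.168.255.255)
Public (not in any RFC 1918 range)


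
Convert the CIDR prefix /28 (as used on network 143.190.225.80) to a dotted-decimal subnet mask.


/28 means 28 network bits, 4 host bits
Binary: 11111111111111111111111111110000
Mask: 255.255.255.240


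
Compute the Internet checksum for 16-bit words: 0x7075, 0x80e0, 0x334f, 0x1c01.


Sum all words (with carry folding):
+ 0x7075 = 0x7075
+ 0x80e0 = 0xf155
+ 0x334f = 0x24a5
+ 0x1c01 = 0x40a6
One's complement: ~0x40a6
Checksum = 0xbf59


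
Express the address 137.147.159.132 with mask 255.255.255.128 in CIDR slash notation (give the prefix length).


Binary: 11111111.11111111.11111111.10000000
Count leading 1s
Prefix: /25


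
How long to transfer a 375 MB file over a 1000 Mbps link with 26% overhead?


Effective throughput = 1000 * (1 - 26/100) = 740 Mbps
File size in Mb = 375 * 8 = 3000 Mb
Time = 3000 / 740
Time = 4.0541 seconds


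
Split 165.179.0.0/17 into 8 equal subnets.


New prefix = 17 + 3 = 20
Each subnet has 4096 addresses
  165.179.0.0/20
  165.179.16.0/20
  165.179.32.0/20
  165.179.48.0/20
  165.179.64.0/20
  165.179.80.0/20
  165.179.96.0/20
  165.179.112.0/20
Subnets: 165.179.0.0/20, 165.179.16.0/20, 165.179.32.0/20, 165.179.48.0/20, 165.179.64.0/20, 165.179.80.0/20, 165.179.96.0/20, 165.179.112.0/20


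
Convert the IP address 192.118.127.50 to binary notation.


192 = 11000000
118 = 01110110
127 = 01111111
50 = 00110010
Binary: 11000000.01110110.01111111.00110010


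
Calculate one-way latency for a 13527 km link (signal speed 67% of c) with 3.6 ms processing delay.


Speed = 0.67 * 3e5 km/s = 201000 km/s
Propagation delay = 13527 / 201000 = 0.0673 s = 67.2985 ms
Processing delay = 3.6 ms
Total one-way latency = 70.8985 ms


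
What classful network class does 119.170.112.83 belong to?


First octet: 119
Binary: 01110111
0xxxxxxx -> Class A (1-126)
Class A, default mask 255.0.0.0 (/8)


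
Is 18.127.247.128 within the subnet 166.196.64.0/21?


Subnet network: 166.196.64.0
Test IP AND mask: 18.127.240.0
No, 18.127.247.128 is not in 166.196.64.0/21


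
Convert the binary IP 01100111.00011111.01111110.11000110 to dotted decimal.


01100111 = 103
00011111 = 31
01111110 = 126
11000110 = 198
IP: 103.31.126.198


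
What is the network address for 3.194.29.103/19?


IP:   00000011.11000010.00011101.01100111
Mask: 11111111.11111111.11100000.00000000
AND operation:
Net:  00000011.11000010.00000000.00000000
Network: 3.194.0.0/19


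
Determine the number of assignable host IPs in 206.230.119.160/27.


Host bits = 32 - 27 = 5
Total addresses = 2^5 = 32
Usable = total - 2 (network and broadcast)
Usable hosts: 30


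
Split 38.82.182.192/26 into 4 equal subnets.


New prefix = 26 + 2 = 28
Each subnet has 16 addresses
  38.82.182.192/28
  38.82.182.208/28
  38.82.182.224/28
  38.82.182.240/28
Subnets: 38.82.182.192/28, 38.82.182.208/28, 38.82.182.224/28, 38.82.182.240/28


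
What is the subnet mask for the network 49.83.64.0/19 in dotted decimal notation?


/19 means 19 network bits, 13 host bits
Binary: 11111111111111111110000000000000
Mask: 255.255.224.0


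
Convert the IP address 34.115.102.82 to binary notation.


34 = 00100010
115 = 01110011
102 = 01100110
82 = 01010010
Binary: 00100010.01110011.01100110.01010010


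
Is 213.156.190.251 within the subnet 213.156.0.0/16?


Subnet network: 213.156.0.0
Test IP AND mask: 213.156.0.0
Yes, 213.156.190.251 is in 213.156.0.0/16


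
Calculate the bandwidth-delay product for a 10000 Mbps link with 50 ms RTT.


BDP = bandwidth * RTT
= 10000 Mbps * 50 ms
= 10000 * 1e6 * 50 / 1000 bits
= 500000000 bits
= 62500000 bytes
= 61035.1562 KB
BDP = 500000000 bits (62500000 bytes)


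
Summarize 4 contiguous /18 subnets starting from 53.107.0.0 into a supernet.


Original prefix: /18
Number of subnets: 4 = 2^2
New prefix = 18 - 2 = 16
Supernet: 53.107.0.0/16


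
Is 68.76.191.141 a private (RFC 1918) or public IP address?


RFC 1918 private ranges:
  10.0.0.0/8 (10.0.0.0 - 10.255.255.255)
  172.16.0.0/12 (172.16.0.0 - 172.31.255.255)
  192.168.0.0/16 (192.168.0.0 - 192.168.255.255)
Public (not in any RFC 1918 range)


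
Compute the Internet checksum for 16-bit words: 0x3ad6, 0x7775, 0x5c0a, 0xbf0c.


Sum all words (with carry folding):
+ 0x3ad6 = 0x3ad6
+ 0x7775 = 0xb24b
+ 0x5c0a = 0x0e56
+ 0xbf0c = 0xcd62
One's complement: ~0xcd62
Checksum = 0x329d


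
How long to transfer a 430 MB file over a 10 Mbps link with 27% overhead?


Effective throughput = 10 * (1 - 27/100) = 7.3 Mbps
File size in Mb = 430 * 8 = 3440 Mb
Time = 3440 / 7.3
Time = 471.2329 seconds


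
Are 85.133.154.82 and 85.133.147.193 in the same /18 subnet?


Mask: 255.255.192.0
85.133.154.82 AND mask = 85.133.128.0
85.133.147.193 AND mask = 85.133.128.0
Yes, same subnet (85.133.128.0)


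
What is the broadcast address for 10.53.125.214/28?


Network: 10.53.125.208/28
Host bits = 4
Set all host bits to 1:
Broadcast: 10.53.125.223


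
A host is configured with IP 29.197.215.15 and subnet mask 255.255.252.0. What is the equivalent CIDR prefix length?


Binary: 11111111.11111111.11111100.00000000
Count leading 1s
Prefix: /22


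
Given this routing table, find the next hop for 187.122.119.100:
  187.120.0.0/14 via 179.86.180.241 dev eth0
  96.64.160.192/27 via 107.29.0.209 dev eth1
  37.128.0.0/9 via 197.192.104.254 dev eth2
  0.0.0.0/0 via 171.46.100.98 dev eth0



Longest prefix match for 187.122.119.100:
  /14 187.120.0.0: MATCH
  /27 96.64.160.192: no
  /9 37.128.0.0: no
  /0 0.0.0.0: MATCH
Selected: next-hop 179.86.180.241 via eth0 (matched /14)


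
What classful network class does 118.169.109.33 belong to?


First octet: 118
Binary: 01110110
0xxxxxxx -> Class A (1-126)
Class A, default mask 255.0.0.0 (/8)


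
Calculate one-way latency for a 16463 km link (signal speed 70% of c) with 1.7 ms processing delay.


Speed = 0.7 * 3e5 km/s = 210000 km/s
Propagation delay = 16463 / 210000 = 0.0784 s = 78.3952 ms
Processing delay = 1.7 ms
Total one-way latency = 80.0952 ms


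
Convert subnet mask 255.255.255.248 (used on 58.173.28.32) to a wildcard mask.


Subnet mask: 255.255.255.248
Wildcard = 255.255.255.255 - subnet mask
255 - 255 = 0
255 - 255 = 0
255 - 255 = 0
255 - 248 = 7
Wildcard: 0.0.0.7


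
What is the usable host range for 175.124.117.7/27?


Network: 175.124.117.0
Broadcast: 175.124.117.31
First usable = network + 1
Last usable = broadcast - 1
Range: 175.124.117.1 to 175.124.117.30


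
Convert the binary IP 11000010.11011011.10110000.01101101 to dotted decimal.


11000010 = 194
11011011 = 219
10110000 = 176
01101101 = 109
IP: 194.219.176.109


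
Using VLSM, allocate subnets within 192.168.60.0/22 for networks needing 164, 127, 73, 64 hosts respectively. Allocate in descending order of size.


164 hosts -> /24 (254 usable): 192.168.60.0/24
127 hosts -> /24 (254 usable): 192.168.61.0/24
73 hosts -> /25 (126 usable): 192.168.62.0/25
64 hosts -> /25 (126 usable): 192.168.62.128/25
Allocation: 192.168.60.0/24 (164 hosts, 254 usable); 192.168.61.0/24 (127 hosts, 254 usable); 192.168.62.0/25 (73 hosts, 126 usable); 192.168.62.128/25 (64 hosts, 126 usable)


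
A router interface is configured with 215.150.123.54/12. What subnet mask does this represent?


/12 means 12 network bits, 20 host bits
Binary: 11111111111100000000000000000000
Mask: 255.240.0.0


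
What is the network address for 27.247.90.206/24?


IP:   00011011.11110111.01011010.11001110
Mask: 11111111.11111111.11111111.00000000
AND operation:
Net:  00011011.11110111.01011010.00000000
Network: 27.247.90.0/24


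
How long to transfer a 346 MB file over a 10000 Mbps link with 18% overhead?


Effective throughput = 10000 * (1 - 18/100) = 8200 Mbps
File size in Mb = 346 * 8 = 2768 Mb
Time = 2768 / 8200
Time = 0.3376 seconds


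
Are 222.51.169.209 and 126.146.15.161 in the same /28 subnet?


Mask: 255.255.255.240
222.51.169.209 AND mask = 222.51.169.208
126.146.15.161 AND mask = 126.146.15.160
No, different subnets (222.51.169.208 vs 126.146.15.160)
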